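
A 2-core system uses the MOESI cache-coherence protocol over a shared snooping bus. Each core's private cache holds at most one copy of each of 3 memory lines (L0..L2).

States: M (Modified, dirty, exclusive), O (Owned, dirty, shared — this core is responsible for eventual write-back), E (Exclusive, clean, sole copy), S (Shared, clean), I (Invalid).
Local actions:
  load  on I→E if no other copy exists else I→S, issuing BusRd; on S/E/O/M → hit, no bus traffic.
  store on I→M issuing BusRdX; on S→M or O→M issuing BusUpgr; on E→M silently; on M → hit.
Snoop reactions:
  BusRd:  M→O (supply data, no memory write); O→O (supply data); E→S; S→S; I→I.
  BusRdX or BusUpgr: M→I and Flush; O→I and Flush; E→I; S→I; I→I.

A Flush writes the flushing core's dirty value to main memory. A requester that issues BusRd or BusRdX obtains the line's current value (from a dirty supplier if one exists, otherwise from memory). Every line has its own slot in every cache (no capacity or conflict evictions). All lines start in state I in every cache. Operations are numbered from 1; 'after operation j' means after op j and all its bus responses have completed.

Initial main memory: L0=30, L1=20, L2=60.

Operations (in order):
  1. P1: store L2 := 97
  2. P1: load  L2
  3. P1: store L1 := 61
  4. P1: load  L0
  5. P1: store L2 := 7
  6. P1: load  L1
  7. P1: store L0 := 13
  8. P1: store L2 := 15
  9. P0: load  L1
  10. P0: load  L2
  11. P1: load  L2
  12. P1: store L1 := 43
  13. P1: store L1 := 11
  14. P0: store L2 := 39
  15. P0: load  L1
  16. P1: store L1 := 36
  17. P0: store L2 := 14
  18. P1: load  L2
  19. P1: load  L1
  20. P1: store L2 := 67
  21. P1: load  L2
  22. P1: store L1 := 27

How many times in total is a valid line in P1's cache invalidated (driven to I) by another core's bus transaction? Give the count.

  op1 P1: store L2 := 97 → I/M on L2; bus BusRdX; mem=60
  op2 P1: load  L2 → I/M on L2; bus (none); mem=60
  op3 P1: store L1 := 61 → I/M on L1; bus BusRdX; mem=20
  op4 P1: load  L0 → I/E on L0; bus BusRd; mem=30
  op5 P1: store L2 := 7 → I/M on L2; bus (none); mem=60
  op6 P1: load  L1 → I/M on L1; bus (none); mem=20
  op7 P1: store L0 := 13 → I/M on L0; bus (none); mem=30
  op8 P1: store L2 := 15 → I/M on L2; bus (none); mem=60
  op9 P0: load  L1 → S/O on L1; bus BusRd; mem=20
  op10 P0: load  L2 → S/O on L2; bus BusRd; mem=60
  op11 P1: load  L2 → S/O on L2; bus (none); mem=60
  op12 P1: store L1 := 43 → I/M on L1; bus BusUpgr; mem=20
  op13 P1: store L1 := 11 → I/M on L1; bus (none); mem=20
  op14 P0: store L2 := 39 → M/I on L2; bus BusUpgr Flush; mem=15
  op15 P0: load  L1 → S/O on L1; bus BusRd; mem=20
  op16 P1: store L1 := 36 → I/M on L1; bus BusUpgr; mem=20
  op17 P0: store L2 := 14 → M/I on L2; bus (none); mem=15
  op18 P1: load  L2 → O/S on L2; bus BusRd; mem=15
  op19 P1: load  L1 → I/M on L1; bus (none); mem=20
  op20 P1: store L2 := 67 → I/M on L2; bus BusUpgr Flush; mem=14
  op21 P1: load  L2 → I/M on L2; bus (none); mem=14
  op22 P1: store L1 := 27 → I/M on L1; bus (none); mem=20

invalidations = 1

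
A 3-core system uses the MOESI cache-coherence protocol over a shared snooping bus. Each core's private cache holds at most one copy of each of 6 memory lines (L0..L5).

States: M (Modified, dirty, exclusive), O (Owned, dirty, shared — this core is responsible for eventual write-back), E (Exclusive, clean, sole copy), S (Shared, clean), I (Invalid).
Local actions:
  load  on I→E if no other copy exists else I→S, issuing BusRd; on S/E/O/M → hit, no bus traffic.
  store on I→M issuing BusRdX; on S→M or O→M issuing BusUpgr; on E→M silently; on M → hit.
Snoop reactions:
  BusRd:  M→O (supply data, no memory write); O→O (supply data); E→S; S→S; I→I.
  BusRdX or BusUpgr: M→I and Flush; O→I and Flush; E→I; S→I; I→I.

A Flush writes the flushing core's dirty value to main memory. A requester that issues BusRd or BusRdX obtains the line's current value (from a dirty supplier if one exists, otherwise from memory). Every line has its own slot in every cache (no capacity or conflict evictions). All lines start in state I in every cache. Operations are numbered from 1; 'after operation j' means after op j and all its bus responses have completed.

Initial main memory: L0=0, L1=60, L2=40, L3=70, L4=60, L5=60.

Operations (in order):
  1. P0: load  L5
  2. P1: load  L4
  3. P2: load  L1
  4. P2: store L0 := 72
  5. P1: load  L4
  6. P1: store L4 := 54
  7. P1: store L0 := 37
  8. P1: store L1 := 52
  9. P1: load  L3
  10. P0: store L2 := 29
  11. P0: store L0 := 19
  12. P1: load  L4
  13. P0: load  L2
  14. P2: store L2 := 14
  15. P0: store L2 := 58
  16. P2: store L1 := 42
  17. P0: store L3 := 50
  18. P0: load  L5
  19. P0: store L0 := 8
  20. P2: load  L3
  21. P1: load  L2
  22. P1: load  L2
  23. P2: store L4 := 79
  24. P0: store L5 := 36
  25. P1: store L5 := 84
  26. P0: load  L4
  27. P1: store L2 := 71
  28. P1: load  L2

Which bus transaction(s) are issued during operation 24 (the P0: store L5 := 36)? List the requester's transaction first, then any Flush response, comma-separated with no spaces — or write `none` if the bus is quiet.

bus = none

step 1: P0: load  L5  ⟶  EII  (L5)  txn=BusRd  M[L5]=60
step 2: P1: load  L4  ⟶  IEI  (L4)  txn=BusRd  M[L4]=60
step 3: P2: load  L1  ⟶  IIE  (L1)  txn=BusRd  M[L1]=60
step 4: P2: store L0 := 72  ⟶  IIM  (L0)  txn=BusRdX  M[L0]=0
step 5: P1: load  L4  ⟶  IEI  (L4)  txn=∅  M[L4]=60
step 6: P1: store L4 := 54  ⟶  IMI  (L4)  txn=∅  M[L4]=60
step 7: P1: store L0 := 37  ⟶  IMI  (L0)  txn=BusRdX+Flush  M[L0]=72
step 8: P1: store L1 := 52  ⟶  IMI  (L1)  txn=BusRdX  M[L1]=60
step 9: P1: load  L3  ⟶  IEI  (L3)  txn=BusRd  M[L3]=70
step 10: P0: store L2 := 29  ⟶  MII  (L2)  txn=BusRdX  M[L2]=40
step 11: P0: store L0 := 19  ⟶  MII  (L0)  txn=BusRdX+Flush  M[L0]=37
step 12: P1: load  L4  ⟶  IMI  (L4)  txn=∅  M[L4]=60
step 13: P0: load  L2  ⟶  MII  (L2)  txn=∅  M[L2]=40
step 14: P2: store L2 := 14  ⟶  IIM  (L2)  txn=BusRdX+Flush  M[L2]=29
step 15: P0: store L2 := 58  ⟶  MII  (L2)  txn=BusRdX+Flush  M[L2]=14
step 16: P2: store L1 := 42  ⟶  IIM  (L1)  txn=BusRdX+Flush  M[L1]=52
step 17: P0: store L3 := 50  ⟶  MII  (L3)  txn=BusRdX  M[L3]=70
step 18: P0: load  L5  ⟶  EII  (L5)  txn=∅  M[L5]=60
step 19: P0: store L0 := 8  ⟶  MII  (L0)  txn=∅  M[L0]=37
step 20: P2: load  L3  ⟶  OIS  (L3)  txn=BusRd  M[L3]=70
step 21: P1: load  L2  ⟶  OSI  (L2)  txn=BusRd  M[L2]=14
step 22: P1: load  L2  ⟶  OSI  (L2)  txn=∅  M[L2]=14
step 23: P2: store L4 := 79  ⟶  IIM  (L4)  txn=BusRdX+Flush  M[L4]=54
step 24: P0: store L5 := 36  ⟶  MII  (L5)  txn=∅  M[L5]=60
step 25: P1: store L5 := 84  ⟶  IMI  (L5)  txn=BusRdX+Flush  M[L5]=36
step 26: P0: load  L4  ⟶  SIO  (L4)  txn=BusRd  M[L4]=54
step 27: P1: store L2 := 71  ⟶  IMI  (L2)  txn=BusUpgr+Flush  M[L2]=58
step 28: P1: load  L2  ⟶  IMI  (L2)  txn=∅  M[L2]=58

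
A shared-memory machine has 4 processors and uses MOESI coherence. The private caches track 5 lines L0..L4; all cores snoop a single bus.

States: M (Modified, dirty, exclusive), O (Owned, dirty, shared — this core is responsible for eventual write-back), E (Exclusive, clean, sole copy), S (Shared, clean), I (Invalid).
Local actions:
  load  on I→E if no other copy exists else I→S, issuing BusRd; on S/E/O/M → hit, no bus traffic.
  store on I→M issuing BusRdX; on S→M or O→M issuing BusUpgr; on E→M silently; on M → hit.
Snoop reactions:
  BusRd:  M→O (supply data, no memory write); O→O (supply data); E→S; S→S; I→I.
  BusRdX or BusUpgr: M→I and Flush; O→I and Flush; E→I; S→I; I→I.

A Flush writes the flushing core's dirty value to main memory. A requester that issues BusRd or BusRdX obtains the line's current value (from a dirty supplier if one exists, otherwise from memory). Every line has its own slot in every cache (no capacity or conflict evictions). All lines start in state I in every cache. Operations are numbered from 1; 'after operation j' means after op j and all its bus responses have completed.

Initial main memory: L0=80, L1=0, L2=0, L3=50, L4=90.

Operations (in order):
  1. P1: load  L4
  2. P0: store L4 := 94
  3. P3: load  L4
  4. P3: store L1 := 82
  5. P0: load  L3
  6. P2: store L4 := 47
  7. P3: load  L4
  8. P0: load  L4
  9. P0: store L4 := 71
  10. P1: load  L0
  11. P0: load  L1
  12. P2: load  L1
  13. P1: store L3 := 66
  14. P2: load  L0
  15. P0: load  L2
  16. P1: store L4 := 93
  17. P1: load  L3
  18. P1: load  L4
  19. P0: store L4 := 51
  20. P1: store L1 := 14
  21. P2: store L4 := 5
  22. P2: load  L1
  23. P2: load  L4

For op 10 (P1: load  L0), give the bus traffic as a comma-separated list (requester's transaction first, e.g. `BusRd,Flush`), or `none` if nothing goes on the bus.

[1] P1: load  L4 | P0:I, P1:E(90), P2:I, P3:I | bus: BusRd
[2] P0: store L4 := 94 | P0:M(94), P1:I, P2:I, P3:I | bus: BusRdX
[3] P3: load  L4 | P0:O(94), P1:I, P2:I, P3:S(94) | bus: BusRd
[4] P3: store L1 := 82 | P0:I, P1:I, P2:I, P3:M(82) | bus: BusRdX
[5] P0: load  L3 | P0:E(50), P1:I, P2:I, P3:I | bus: BusRd
[6] P2: store L4 := 47 | P0:I, P1:I, P2:M(47), P3:I | bus: BusRdX,Flush
[7] P3: load  L4 | P0:I, P1:I, P2:O(47), P3:S(47) | bus: BusRd
[8] P0: load  L4 | P0:S(47), P1:I, P2:O(47), P3:S(47) | bus: BusRd
[9] P0: store L4 := 71 | P0:M(71), P1:I, P2:I, P3:I | bus: BusUpgr,Flush
[10] P1: load  L0 | P0:I, P1:E(80), P2:I, P3:I | bus: BusRd
[11] P0: load  L1 | P0:S(82), P1:I, P2:I, P3:O(82) | bus: BusRd
[12] P2: load  L1 | P0:S(82), P1:I, P2:S(82), P3:O(82) | bus: BusRd
[13] P1: store L3 := 66 | P0:I, P1:M(66), P2:I, P3:I | bus: BusRdX
[14] P2: load  L0 | P0:I, P1:S(80), P2:S(80), P3:I | bus: BusRd
[15] P0: load  L2 | P0:E(0), P1:I, P2:I, P3:I | bus: BusRd
[16] P1: store L4 := 93 | P0:I, P1:M(93), P2:I, P3:I | bus: BusRdX,Flush
[17] P1: load  L3 | P0:I, P1:M(66), P2:I, P3:I | bus: none
[18] P1: load  L4 | P0:I, P1:M(93), P2:I, P3:I | bus: none
[19] P0: store L4 := 51 | P0:M(51), P1:I, P2:I, P3:I | bus: BusRdX,Flush
[20] P1: store L1 := 14 | P0:I, P1:M(14), P2:I, P3:I | bus: BusRdX,Flush
[21] P2: store L4 := 5 | P0:I, P1:I, P2:M(5), P3:I | bus: BusRdX,Flush
[22] P2: load  L1 | P0:I, P1:O(14), P2:S(14), P3:I | bus: BusRd
[23] P2: load  L4 | P0:I, P1:I, P2:M(5), P3:I | bus: none

bus = BusRd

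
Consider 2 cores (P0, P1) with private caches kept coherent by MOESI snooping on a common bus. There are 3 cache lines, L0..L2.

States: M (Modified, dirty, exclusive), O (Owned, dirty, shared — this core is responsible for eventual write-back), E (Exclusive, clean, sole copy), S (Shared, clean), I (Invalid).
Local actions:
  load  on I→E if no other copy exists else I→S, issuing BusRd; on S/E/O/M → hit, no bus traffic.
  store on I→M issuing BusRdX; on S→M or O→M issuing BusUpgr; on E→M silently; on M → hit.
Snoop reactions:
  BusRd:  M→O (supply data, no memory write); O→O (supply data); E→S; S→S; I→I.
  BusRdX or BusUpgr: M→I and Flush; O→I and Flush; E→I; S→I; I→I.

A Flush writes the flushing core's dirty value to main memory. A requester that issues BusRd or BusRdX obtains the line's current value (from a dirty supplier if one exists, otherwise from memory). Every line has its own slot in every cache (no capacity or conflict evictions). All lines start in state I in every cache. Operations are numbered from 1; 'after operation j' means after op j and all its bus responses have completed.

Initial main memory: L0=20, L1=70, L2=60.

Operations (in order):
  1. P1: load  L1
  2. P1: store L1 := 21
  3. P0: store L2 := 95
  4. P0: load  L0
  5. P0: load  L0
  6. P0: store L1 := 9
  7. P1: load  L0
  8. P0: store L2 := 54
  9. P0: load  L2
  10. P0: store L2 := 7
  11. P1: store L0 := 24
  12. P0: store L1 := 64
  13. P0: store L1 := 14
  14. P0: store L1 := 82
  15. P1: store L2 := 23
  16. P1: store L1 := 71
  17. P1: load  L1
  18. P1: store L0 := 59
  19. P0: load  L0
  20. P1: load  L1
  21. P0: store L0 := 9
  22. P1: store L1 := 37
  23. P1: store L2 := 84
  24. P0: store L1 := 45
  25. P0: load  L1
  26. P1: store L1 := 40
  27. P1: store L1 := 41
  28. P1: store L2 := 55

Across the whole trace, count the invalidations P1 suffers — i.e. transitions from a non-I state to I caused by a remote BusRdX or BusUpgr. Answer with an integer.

invalidations = 3

1. P1: load  L1  bus=[BusRd]  L1: P0=I P1=E  mem[L1]=70
2. P1: store L1 := 21  bus=[-]  L1: P0=I P1=M  mem[L1]=70
3. P0: store L2 := 95  bus=[BusRdX]  L2: P0=M P1=I  mem[L2]=60
4. P0: load  L0  bus=[BusRd]  L0: P0=E P1=I  mem[L0]=20
5. P0: load  L0  bus=[-]  L0: P0=E P1=I  mem[L0]=20
6. P0: store L1 := 9  bus=[BusRdX,Flush]  L1: P0=M P1=I  mem[L1]=21
7. P1: load  L0  bus=[BusRd]  L0: P0=S P1=S  mem[L0]=20
8. P0: store L2 := 54  bus=[-]  L2: P0=M P1=I  mem[L2]=60
9. P0: load  L2  bus=[-]  L2: P0=M P1=I  mem[L2]=60
10. P0: store L2 := 7  bus=[-]  L2: P0=M P1=I  mem[L2]=60
11. P1: store L0 := 24  bus=[BusUpgr]  L0: P0=I P1=M  mem[L0]=20
12. P0: store L1 := 64  bus=[-]  L1: P0=M P1=I  mem[L1]=21
13. P0: store L1 := 14  bus=[-]  L1: P0=M P1=I  mem[L1]=21
14. P0: store L1 := 82  bus=[-]  L1: P0=M P1=I  mem[L1]=21
15. P1: store L2 := 23  bus=[BusRdX,Flush]  L2: P0=I P1=M  mem[L2]=7
16. P1: store L1 := 71  bus=[BusRdX,Flush]  L1: P0=I P1=M  mem[L1]=82
17. P1: load  L1  bus=[-]  L1: P0=I P1=M  mem[L1]=82
18. P1: store L0 := 59  bus=[-]  L0: P0=I P1=M  mem[L0]=20
19. P0: load  L0  bus=[BusRd]  L0: P0=S P1=O  mem[L0]=20
20. P1: load  L1  bus=[-]  L1: P0=I P1=M  mem[L1]=82
21. P0: store L0 := 9  bus=[BusUpgr,Flush]  L0: P0=M P1=I  mem[L0]=59
22. P1: store L1 := 37  bus=[-]  L1: P0=I P1=M  mem[L1]=82
23. P1: store L2 := 84  bus=[-]  L2: P0=I P1=M  mem[L2]=7
24. P0: store L1 := 45  bus=[BusRdX,Flush]  L1: P0=M P1=I  mem[L1]=37
25. P0: load  L1  bus=[-]  L1: P0=M P1=I  mem[L1]=37
26. P1: store L1 := 40  bus=[BusRdX,Flush]  L1: P0=I P1=M  mem[L1]=45
27. P1: store L1 := 41  bus=[-]  L1: P0=I P1=M  mem[L1]=45
28. P1: store L2 := 55  bus=[-]  L2: P0=I P1=M  mem[L2]=7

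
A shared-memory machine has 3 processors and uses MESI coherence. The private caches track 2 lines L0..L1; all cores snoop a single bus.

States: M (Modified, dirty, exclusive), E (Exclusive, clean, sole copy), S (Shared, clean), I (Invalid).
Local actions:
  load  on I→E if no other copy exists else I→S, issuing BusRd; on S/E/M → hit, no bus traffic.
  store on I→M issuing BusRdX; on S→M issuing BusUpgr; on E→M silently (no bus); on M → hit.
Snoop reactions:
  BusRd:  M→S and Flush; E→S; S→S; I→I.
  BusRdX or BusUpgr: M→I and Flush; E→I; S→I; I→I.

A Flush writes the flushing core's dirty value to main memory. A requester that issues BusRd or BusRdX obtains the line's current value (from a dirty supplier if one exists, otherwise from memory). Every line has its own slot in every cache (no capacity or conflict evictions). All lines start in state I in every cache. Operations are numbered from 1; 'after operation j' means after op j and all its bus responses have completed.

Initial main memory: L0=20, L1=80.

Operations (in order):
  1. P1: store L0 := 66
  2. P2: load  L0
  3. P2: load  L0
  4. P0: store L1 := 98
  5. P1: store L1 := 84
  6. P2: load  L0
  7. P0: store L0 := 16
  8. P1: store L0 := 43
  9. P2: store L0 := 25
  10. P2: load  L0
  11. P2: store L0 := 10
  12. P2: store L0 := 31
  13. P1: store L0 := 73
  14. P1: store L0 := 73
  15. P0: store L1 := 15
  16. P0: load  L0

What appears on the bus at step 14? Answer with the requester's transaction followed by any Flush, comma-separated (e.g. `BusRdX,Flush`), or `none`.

bus = none

1. P1: store L0 := 66  bus=[BusRdX]  L0: P0=I P1=M P2=I  mem[L0]=20
2. P2: load  L0  bus=[BusRd,Flush]  L0: P0=I P1=S P2=S  mem[L0]=66
3. P2: load  L0  bus=[-]  L0: P0=I P1=S P2=S  mem[L0]=66
4. P0: store L1 := 98  bus=[BusRdX]  L1: P0=M P1=I P2=I  mem[L1]=80
5. P1: store L1 := 84  bus=[BusRdX,Flush]  L1: P0=I P1=M P2=I  mem[L1]=98
6. P2: load  L0  bus=[-]  L0: P0=I P1=S P2=S  mem[L0]=66
7. P0: store L0 := 16  bus=[BusRdX]  L0: P0=M P1=I P2=I  mem[L0]=66
8. P1: store L0 := 43  bus=[BusRdX,Flush]  L0: P0=I P1=M P2=I  mem[L0]=16
9. P2: store L0 := 25  bus=[BusRdX,Flush]  L0: P0=I P1=I P2=M  mem[L0]=43
10. P2: load  L0  bus=[-]  L0: P0=I P1=I P2=M  mem[L0]=43
11. P2: store L0 := 10  bus=[-]  L0: P0=I P1=I P2=M  mem[L0]=43
12. P2: store L0 := 31  bus=[-]  L0: P0=I P1=I P2=M  mem[L0]=43
13. P1: store L0 := 73  bus=[BusRdX,Flush]  L0: P0=I P1=M P2=I  mem[L0]=31
14. P1: store L0 := 73  bus=[-]  L0: P0=I P1=M P2=I  mem[L0]=31
15. P0: store L1 := 15  bus=[BusRdX,Flush]  L1: P0=M P1=I P2=I  mem[L1]=84
16. P0: load  L0  bus=[BusRd,Flush]  L0: P0=S P1=S P2=I  mem[L0]=73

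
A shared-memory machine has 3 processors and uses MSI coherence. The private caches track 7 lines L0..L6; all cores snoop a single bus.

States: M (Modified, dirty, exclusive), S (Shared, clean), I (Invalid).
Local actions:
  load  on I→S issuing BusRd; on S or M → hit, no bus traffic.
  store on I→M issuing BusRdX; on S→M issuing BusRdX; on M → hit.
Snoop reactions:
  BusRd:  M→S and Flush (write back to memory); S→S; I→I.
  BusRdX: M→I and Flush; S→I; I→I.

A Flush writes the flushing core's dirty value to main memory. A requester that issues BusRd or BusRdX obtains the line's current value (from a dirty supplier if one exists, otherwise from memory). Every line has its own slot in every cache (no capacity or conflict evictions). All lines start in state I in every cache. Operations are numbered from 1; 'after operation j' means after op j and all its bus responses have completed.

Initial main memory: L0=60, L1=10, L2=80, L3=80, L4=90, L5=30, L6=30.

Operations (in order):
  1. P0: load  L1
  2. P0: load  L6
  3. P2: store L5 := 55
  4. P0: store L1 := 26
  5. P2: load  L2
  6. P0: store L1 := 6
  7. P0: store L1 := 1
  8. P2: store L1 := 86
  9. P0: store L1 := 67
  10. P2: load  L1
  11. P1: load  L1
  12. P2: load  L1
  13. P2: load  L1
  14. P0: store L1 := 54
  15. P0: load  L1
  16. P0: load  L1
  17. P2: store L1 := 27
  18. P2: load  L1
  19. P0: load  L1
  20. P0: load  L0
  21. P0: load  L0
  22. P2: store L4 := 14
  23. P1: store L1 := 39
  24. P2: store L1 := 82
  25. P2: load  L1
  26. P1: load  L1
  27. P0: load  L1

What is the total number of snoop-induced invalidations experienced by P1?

invalidations = 2

1. P0: load  L1  bus=[BusRd]  L1: P0=S P1=I P2=I  mem[L1]=10
2. P0: load  L6  bus=[BusRd]  L6: P0=S P1=I P2=I  mem[L6]=30
3. P2: store L5 := 55  bus=[BusRdX]  L5: P0=I P1=I P2=M  mem[L5]=30
4. P0: store L1 := 26  bus=[BusRdX]  L1: P0=M P1=I P2=I  mem[L1]=10
5. P2: load  L2  bus=[BusRd]  L2: P0=I P1=I P2=S  mem[L2]=80
6. P0: store L1 := 6  bus=[-]  L1: P0=M P1=I P2=I  mem[L1]=10
7. P0: store L1 := 1  bus=[-]  L1: P0=M P1=I P2=I  mem[L1]=10
8. P2: store L1 := 86  bus=[BusRdX,Flush]  L1: P0=I P1=I P2=M  mem[L1]=1
9. P0: store L1 := 67  bus=[BusRdX,Flush]  L1: P0=M P1=I P2=I  mem[L1]=86
10. P2: load  L1  bus=[BusRd,Flush]  L1: P0=S P1=I P2=S  mem[L1]=67
11. P1: load  L1  bus=[BusRd]  L1: P0=S P1=S P2=S  mem[L1]=67
12. P2: load  L1  bus=[-]  L1: P0=S P1=S P2=S  mem[L1]=67
13. P2: load  L1  bus=[-]  L1: P0=S P1=S P2=S  mem[L1]=67
14. P0: store L1 := 54  bus=[BusRdX]  L1: P0=M P1=I P2=I  mem[L1]=67
15. P0: load  L1  bus=[-]  L1: P0=M P1=I P2=I  mem[L1]=67
16. P0: load  L1  bus=[-]  L1: P0=M P1=I P2=I  mem[L1]=67
17. P2: store L1 := 27  bus=[BusRdX,Flush]  L1: P0=I P1=I P2=M  mem[L1]=54
18. P2: load  L1  bus=[-]  L1: P0=I P1=I P2=M  mem[L1]=54
19. P0: load  L1  bus=[BusRd,Flush]  L1: P0=S P1=I P2=S  mem[L1]=27
20. P0: load  L0  bus=[BusRd]  L0: P0=S P1=I P2=I  mem[L0]=60
21. P0: load  L0  bus=[-]  L0: P0=S P1=I P2=I  mem[L0]=60
22. P2: store L4 := 14  bus=[BusRdX]  L4: P0=I P1=I P2=M  mem[L4]=90
23. P1: store L1 := 39  bus=[BusRdX]  L1: P0=I P1=M P2=I  mem[L1]=27
24. P2: store L1 := 82  bus=[BusRdX,Flush]  L1: P0=I P1=I P2=M  mem[L1]=39
25. P2: load  L1  bus=[-]  L1: P0=I P1=I P2=M  mem[L1]=39
26. P1: load  L1  bus=[BusRd,Flush]  L1: P0=I P1=S P2=S  mem[L1]=82
27. P0: load  L1  bus=[BusRd]  L1: P0=S P1=S P2=S  mem[L1]=82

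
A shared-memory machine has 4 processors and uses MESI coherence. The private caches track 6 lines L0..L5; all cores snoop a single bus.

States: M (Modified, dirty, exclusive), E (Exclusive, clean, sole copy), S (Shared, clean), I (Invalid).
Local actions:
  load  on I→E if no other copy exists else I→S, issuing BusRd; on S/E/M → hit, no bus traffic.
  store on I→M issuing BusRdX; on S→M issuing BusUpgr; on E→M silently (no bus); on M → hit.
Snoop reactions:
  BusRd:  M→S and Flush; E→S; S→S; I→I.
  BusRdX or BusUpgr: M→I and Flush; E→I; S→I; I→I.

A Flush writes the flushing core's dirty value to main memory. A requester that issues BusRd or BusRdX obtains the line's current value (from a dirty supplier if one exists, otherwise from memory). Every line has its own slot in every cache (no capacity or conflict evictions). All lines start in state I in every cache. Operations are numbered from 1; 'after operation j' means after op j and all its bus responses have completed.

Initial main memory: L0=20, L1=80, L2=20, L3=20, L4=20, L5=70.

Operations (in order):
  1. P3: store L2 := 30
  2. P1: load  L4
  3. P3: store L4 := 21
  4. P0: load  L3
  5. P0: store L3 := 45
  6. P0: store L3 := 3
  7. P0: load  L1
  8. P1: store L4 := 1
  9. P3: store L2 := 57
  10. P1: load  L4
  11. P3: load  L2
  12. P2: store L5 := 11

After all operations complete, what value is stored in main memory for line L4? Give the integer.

memory[L4] = 21

[1] P3: store L2 := 30 | P0:I, P1:I, P2:I, P3:M(30) | bus: BusRdX
[2] P1: load  L4 | P0:I, P1:E(20), P2:I, P3:I | bus: BusRd
[3] P3: store L4 := 21 | P0:I, P1:I, P2:I, P3:M(21) | bus: BusRdX
[4] P0: load  L3 | P0:E(20), P1:I, P2:I, P3:I | bus: BusRd
[5] P0: store L3 := 45 | P0:M(45), P1:I, P2:I, P3:I | bus: none
[6] P0: store L3 := 3 | P0:M(3), P1:I, P2:I, P3:I | bus: none
[7] P0: load  L1 | P0:E(80), P1:I, P2:I, P3:I | bus: BusRd
[8] P1: store L4 := 1 | P0:I, P1:M(1), P2:I, P3:I | bus: BusRdX,Flush
[9] P3: store L2 := 57 | P0:I, P1:I, P2:I, P3:M(57) | bus: none
[10] P1: load  L4 | P0:I, P1:M(1), P2:I, P3:I | bus: none
[11] P3: load  L2 | P0:I, P1:I, P2:I, P3:M(57) | bus: none
[12] P2: store L5 := 11 | P0:I, P1:I, P2:M(11), P3:I | bus: BusRdX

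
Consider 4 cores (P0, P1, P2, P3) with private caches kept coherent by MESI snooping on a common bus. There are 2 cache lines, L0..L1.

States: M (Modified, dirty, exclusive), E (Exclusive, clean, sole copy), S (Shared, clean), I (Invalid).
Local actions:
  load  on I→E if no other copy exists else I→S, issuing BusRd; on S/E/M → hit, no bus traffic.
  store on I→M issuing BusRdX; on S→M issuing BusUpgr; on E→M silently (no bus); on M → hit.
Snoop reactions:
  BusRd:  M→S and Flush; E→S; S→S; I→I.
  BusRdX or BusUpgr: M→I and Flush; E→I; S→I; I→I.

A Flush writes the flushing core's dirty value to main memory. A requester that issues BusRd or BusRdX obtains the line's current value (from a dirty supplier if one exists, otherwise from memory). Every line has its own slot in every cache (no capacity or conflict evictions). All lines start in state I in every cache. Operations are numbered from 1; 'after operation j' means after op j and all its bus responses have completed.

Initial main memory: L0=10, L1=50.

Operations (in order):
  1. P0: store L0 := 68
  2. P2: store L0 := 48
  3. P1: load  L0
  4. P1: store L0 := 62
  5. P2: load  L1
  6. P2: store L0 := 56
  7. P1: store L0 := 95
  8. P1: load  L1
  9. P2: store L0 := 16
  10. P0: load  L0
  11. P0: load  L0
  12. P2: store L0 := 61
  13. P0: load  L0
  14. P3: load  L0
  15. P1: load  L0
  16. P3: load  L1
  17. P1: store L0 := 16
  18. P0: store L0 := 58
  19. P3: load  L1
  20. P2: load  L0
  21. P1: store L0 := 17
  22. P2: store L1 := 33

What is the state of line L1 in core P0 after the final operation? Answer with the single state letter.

  op1 P0: store L0 := 68 → M/I/I/I on L0; bus BusRdX; mem=10
  op2 P2: store L0 := 48 → I/I/M/I on L0; bus BusRdX Flush; mem=68
  op3 P1: load  L0 → I/S/S/I on L0; bus BusRd Flush; mem=48
  op4 P1: store L0 := 62 → I/M/I/I on L0; bus BusUpgr; mem=48
  op5 P2: load  L1 → I/I/E/I on L1; bus BusRd; mem=50
  op6 P2: store L0 := 56 → I/I/M/I on L0; bus BusRdX Flush; mem=62
  op7 P1: store L0 := 95 → I/M/I/I on L0; bus BusRdX Flush; mem=56
  op8 P1: load  L1 → I/S/S/I on L1; bus BusRd; mem=50
  op9 P2: store L0 := 16 → I/I/M/I on L0; bus BusRdX Flush; mem=95
  op10 P0: load  L0 → S/I/S/I on L0; bus BusRd Flush; mem=16
  op11 P0: load  L0 → S/I/S/I on L0; bus (none); mem=16
  op12 P2: store L0 := 61 → I/I/M/I on L0; bus BusUpgr; mem=16
  op13 P0: load  L0 → S/I/S/I on L0; bus BusRd Flush; mem=61
  op14 P3: load  L0 → S/I/S/S on L0; bus BusRd; mem=61
  op15 P1: load  L0 → S/S/S/S on L0; bus BusRd; mem=61
  op16 P3: load  L1 → I/S/S/S on L1; bus BusRd; mem=50
  op17 P1: store L0 := 16 → I/M/I/I on L0; bus BusUpgr; mem=61
  op18 P0: store L0 := 58 → M/I/I/I on L0; bus BusRdX Flush; mem=16
  op19 P3: load  L1 → I/S/S/S on L1; bus (none); mem=50
  op20 P2: load  L0 → S/I/S/I on L0; bus BusRd Flush; mem=58
  op21 P1: store L0 := 17 → I/M/I/I on L0; bus BusRdX; mem=58
  op22 P2: store L1 := 33 → I/I/M/I on L1; bus BusUpgr; mem=50

state = I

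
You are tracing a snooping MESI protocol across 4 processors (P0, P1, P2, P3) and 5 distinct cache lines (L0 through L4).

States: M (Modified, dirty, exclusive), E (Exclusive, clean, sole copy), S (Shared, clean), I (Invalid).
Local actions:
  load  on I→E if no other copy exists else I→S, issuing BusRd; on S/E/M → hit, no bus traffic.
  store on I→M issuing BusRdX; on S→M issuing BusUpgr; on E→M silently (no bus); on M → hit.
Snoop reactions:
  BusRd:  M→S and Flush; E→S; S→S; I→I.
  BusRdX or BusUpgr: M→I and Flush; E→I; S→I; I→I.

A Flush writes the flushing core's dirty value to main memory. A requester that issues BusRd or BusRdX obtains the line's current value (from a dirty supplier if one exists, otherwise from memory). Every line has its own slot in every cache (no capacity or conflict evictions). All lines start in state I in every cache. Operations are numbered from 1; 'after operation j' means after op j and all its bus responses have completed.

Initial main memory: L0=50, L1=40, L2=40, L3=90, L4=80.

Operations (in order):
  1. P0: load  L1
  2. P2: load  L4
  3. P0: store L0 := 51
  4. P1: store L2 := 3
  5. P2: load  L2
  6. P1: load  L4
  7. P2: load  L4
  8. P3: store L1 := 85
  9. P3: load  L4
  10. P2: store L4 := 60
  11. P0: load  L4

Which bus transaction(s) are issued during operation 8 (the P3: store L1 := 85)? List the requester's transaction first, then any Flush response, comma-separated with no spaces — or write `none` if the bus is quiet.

bus = BusRdX

1. P0: load  L1  bus=[BusRd]  L1: P0=E P1=I P2=I P3=I  mem[L1]=40
2. P2: load  L4  bus=[BusRd]  L4: P0=I P1=I P2=E P3=I  mem[L4]=80
3. P0: store L0 := 51  bus=[BusRdX]  L0: P0=M P1=I P2=I P3=I  mem[L0]=50
4. P1: store L2 := 3  bus=[BusRdX]  L2: P0=I P1=M P2=I P3=I  mem[L2]=40
5. P2: load  L2  bus=[BusRd,Flush]  L2: P0=I P1=S P2=S P3=I  mem[L2]=3
6. P1: load  L4  bus=[BusRd]  L4: P0=I P1=S P2=S P3=I  mem[L4]=80
7. P2: load  L4  bus=[-]  L4: P0=I P1=S P2=S P3=I  mem[L4]=80
8. P3: store L1 := 85  bus=[BusRdX]  L1: P0=I P1=I P2=I P3=M  mem[L1]=40
9. P3: load  L4  bus=[BusRd]  L4: P0=I P1=S P2=S P3=S  mem[L4]=80
10. P2: store L4 := 60  bus=[BusUpgr]  L4: P0=I P1=I P2=M P3=I  mem[L4]=80
11. P0: load  L4  bus=[BusRd,Flush]  L4: P0=S P1=I P2=S P3=I  mem[L4]=60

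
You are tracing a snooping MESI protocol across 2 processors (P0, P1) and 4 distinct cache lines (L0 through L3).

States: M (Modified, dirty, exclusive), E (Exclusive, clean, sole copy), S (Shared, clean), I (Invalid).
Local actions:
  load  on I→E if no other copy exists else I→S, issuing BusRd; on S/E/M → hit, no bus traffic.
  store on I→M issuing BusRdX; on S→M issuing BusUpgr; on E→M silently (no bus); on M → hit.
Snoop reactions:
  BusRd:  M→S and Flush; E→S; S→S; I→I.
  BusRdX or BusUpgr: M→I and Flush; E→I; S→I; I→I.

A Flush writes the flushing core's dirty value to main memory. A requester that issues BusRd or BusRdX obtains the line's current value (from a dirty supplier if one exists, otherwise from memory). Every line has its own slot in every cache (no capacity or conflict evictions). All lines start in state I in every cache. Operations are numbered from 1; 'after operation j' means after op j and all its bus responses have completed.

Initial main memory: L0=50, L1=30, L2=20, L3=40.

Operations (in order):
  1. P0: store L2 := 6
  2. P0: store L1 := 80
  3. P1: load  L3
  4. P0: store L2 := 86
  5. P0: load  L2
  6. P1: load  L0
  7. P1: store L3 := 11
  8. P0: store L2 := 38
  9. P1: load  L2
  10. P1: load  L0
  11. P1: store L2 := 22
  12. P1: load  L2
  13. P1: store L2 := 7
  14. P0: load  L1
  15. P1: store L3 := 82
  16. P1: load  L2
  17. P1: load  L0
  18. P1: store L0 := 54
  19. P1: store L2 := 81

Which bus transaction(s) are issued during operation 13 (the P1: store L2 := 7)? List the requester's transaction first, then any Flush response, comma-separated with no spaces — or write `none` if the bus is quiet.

bus = none

step 1: P0: store L2 := 6  ⟶  MI  (L2)  txn=BusRdX  M[L2]=20
step 2: P0: store L1 := 80  ⟶  MI  (L1)  txn=BusRdX  M[L1]=30
step 3: P1: load  L3  ⟶  IE  (L3)  txn=BusRd  M[L3]=40
step 4: P0: store L2 := 86  ⟶  MI  (L2)  txn=∅  M[L2]=20
step 5: P0: load  L2  ⟶  MI  (L2)  txn=∅  M[L2]=20
step 6: P1: load  L0  ⟶  IE  (L0)  txn=BusRd  M[L0]=50
step 7: P1: store L3 := 11  ⟶  IM  (L3)  txn=∅  M[L3]=40
step 8: P0: store L2 := 38  ⟶  MI  (L2)  txn=∅  M[L2]=20
step 9: P1: load  L2  ⟶  SS  (L2)  txn=BusRd+Flush  M[L2]=38
step 10: P1: load  L0  ⟶  IE  (L0)  txn=∅  M[L0]=50
step 11: P1: store L2 := 22  ⟶  IM  (L2)  txn=BusUpgr  M[L2]=38
step 12: P1: load  L2  ⟶  IM  (L2)  txn=∅  M[L2]=38
step 13: P1: store L2 := 7  ⟶  IM  (L2)  txn=∅  M[L2]=38
step 14: P0: load  L1  ⟶  MI  (L1)  txn=∅  M[L1]=30
step 15: P1: store L3 := 82  ⟶  IM  (L3)  txn=∅  M[L3]=40
step 16: P1: load  L2  ⟶  IM  (L2)  txn=∅  M[L2]=38
step 17: P1: load  L0  ⟶  IE  (L0)  txn=∅  M[L0]=50
step 18: P1: store L0 := 54  ⟶  IM  (L0)  txn=∅  M[L0]=50
step 19: P1: store L2 := 81  ⟶  IM  (L2)  txn=∅  M[L2]=38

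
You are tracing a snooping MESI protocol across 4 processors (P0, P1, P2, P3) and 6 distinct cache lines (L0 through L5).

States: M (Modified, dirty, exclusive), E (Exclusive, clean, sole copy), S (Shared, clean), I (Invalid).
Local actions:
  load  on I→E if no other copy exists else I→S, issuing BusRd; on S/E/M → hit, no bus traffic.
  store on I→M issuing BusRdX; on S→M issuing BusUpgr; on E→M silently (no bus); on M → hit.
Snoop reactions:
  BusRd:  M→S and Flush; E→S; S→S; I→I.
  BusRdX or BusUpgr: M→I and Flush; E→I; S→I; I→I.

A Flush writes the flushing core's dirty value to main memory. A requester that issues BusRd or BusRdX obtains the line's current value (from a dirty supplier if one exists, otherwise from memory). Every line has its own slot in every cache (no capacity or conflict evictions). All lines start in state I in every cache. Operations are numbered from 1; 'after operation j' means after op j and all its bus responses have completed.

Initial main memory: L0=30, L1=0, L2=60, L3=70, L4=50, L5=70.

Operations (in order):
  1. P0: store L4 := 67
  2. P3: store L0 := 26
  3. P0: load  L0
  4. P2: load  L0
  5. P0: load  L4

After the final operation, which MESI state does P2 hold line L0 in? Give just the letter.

state = S

step 1: P0: store L4 := 67  ⟶  MIII  (L4)  txn=BusRdX  M[L4]=50
step 2: P3: store L0 := 26  ⟶  IIIM  (L0)  txn=BusRdX  M[L0]=30
step 3: P0: load  L0  ⟶  SIIS  (L0)  txn=BusRd+Flush  M[L0]=26
step 4: P2: load  L0  ⟶  SISS  (L0)  txn=BusRd  M[L0]=26
step 5: P0: load  L4  ⟶  MIII  (L4)  txn=∅  M[L4]=50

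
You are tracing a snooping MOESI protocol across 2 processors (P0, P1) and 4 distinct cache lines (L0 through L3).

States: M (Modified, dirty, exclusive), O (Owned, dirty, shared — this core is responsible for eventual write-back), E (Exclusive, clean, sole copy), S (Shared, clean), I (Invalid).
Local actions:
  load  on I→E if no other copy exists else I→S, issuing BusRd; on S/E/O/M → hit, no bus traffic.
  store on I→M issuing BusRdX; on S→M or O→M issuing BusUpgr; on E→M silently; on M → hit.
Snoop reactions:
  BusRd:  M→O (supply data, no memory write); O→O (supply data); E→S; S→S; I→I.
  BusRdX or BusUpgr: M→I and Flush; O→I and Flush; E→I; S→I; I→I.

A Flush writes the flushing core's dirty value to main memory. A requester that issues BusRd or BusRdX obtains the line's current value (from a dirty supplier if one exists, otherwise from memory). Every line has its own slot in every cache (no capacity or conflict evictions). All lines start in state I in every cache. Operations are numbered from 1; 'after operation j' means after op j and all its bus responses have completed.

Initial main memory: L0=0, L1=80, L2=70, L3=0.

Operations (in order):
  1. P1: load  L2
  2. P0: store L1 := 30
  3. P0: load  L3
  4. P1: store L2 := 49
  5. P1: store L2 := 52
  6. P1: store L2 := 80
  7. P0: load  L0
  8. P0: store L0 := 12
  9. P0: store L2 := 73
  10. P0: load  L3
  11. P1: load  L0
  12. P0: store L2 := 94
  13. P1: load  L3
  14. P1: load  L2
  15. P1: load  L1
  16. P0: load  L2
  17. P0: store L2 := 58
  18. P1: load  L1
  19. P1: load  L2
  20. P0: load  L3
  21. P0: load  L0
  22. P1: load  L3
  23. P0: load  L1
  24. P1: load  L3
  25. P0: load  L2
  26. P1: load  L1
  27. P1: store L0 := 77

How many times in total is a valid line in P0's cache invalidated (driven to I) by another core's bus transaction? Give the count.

  op1 P1: load  L2 → I/E on L2; bus BusRd; mem=70
  op2 P0: store L1 := 30 → M/I on L1; bus BusRdX; mem=80
  op3 P0: load  L3 → E/I on L3; bus BusRd; mem=0
  op4 P1: store L2 := 49 → I/M on L2; bus (none); mem=70
  op5 P1: store L2 := 52 → I/M on L2; bus (none); mem=70
  op6 P1: store L2 := 80 → I/M on L2; bus (none); mem=70
  op7 P0: load  L0 → E/I on L0; bus BusRd; mem=0
  op8 P0: store L0 := 12 → M/I on L0; bus (none); mem=0
  op9 P0: store L2 := 73 → M/I on L2; bus BusRdX Flush; mem=80
  op10 P0: load  L3 → E/I on L3; bus (none); mem=0
  op11 P1: load  L0 → O/S on L0; bus BusRd; mem=0
  op12 P0: store L2 := 94 → M/I on L2; bus (none); mem=80
  op13 P1: load  L3 → S/S on L3; bus BusRd; mem=0
  op14 P1: load  L2 → O/S on L2; bus BusRd; mem=80
  op15 P1: load  L1 → O/S on L1; bus BusRd; mem=80
  op16 P0: load  L2 → O/S on L2; bus (none); mem=80
  op17 P0: store L2 := 58 → M/I on L2; bus BusUpgr; mem=80
  op18 P1: load  L1 → O/S on L1; bus (none); mem=80
  op19 P1: load  L2 → O/S on L2; bus BusRd; mem=80
  op20 P0: load  L3 → S/S on L3; bus (none); mem=0
  op21 P0: load  L0 → O/S on L0; bus (none); mem=0
  op22 P1: load  L3 → S/S on L3; bus (none); mem=0
  op23 P0: load  L1 → O/S on L1; bus (none); mem=80
  op24 P1: load  L3 → S/S on L3; bus (none); mem=0
  op25 P0: load  L2 → O/S on L2; bus (none); mem=80
  op26 P1: load  L1 → O/S on L1; bus (none); mem=80
  op27 P1: store L0 := 77 → I/M on L0; bus BusUpgr Flush; mem=12

invalidations = 1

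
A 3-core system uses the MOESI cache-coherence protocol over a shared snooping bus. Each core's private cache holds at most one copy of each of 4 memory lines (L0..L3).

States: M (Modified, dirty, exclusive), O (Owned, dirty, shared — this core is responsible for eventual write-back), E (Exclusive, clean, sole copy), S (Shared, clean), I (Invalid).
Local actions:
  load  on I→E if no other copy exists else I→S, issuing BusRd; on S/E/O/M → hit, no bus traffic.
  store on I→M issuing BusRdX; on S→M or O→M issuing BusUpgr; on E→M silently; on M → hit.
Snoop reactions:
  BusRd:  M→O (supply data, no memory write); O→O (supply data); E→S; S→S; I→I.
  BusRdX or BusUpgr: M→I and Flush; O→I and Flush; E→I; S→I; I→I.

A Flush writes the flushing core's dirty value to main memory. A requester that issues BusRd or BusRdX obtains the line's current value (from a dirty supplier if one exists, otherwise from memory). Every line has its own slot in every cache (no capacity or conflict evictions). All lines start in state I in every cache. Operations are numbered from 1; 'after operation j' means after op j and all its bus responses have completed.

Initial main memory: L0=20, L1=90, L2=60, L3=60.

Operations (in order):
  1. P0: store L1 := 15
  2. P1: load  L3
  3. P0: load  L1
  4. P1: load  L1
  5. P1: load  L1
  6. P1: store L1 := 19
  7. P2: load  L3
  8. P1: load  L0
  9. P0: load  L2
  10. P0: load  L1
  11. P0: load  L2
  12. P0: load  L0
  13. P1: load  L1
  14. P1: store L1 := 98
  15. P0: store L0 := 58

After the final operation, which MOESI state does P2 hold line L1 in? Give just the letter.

state = I

[1] P0: store L1 := 15 | P0:M(15), P1:I, P2:I | bus: BusRdX
[2] P1: load  L3 | P0:I, P1:E(60), P2:I | bus: BusRd
[3] P0: load  L1 | P0:M(15), P1:I, P2:I | bus: none
[4] P1: load  L1 | P0:O(15), P1:S(15), P2:I | bus: BusRd
[5] P1: load  L1 | P0:O(15), P1:S(15), P2:I | bus: none
[6] P1: store L1 := 19 | P0:I, P1:M(19), P2:I | bus: BusUpgr,Flush
[7] P2: load  L3 | P0:I, P1:S(60), P2:S(60) | bus: BusRd
[8] P1: load  L0 | P0:I, P1:E(20), P2:I | bus: BusRd
[9] P0: load  L2 | P0:E(60), P1:I, P2:I | bus: BusRd
[10] P0: load  L1 | P0:S(19), P1:O(19), P2:I | bus: BusRd
[11] P0: load  L2 | P0:E(60), P1:I, P2:I | bus: none
[12] P0: load  L0 | P0:S(20), P1:S(20), P2:I | bus: BusRd
[13] P1: load  L1 | P0:S(19), P1:O(19), P2:I | bus: none
[14] P1: store L1 := 98 | P0:I, P1:M(98), P2:I | bus: BusUpgr
[15] P0: store L0 := 58 | P0:M(58), P1:I, P2:I | bus: BusUpgr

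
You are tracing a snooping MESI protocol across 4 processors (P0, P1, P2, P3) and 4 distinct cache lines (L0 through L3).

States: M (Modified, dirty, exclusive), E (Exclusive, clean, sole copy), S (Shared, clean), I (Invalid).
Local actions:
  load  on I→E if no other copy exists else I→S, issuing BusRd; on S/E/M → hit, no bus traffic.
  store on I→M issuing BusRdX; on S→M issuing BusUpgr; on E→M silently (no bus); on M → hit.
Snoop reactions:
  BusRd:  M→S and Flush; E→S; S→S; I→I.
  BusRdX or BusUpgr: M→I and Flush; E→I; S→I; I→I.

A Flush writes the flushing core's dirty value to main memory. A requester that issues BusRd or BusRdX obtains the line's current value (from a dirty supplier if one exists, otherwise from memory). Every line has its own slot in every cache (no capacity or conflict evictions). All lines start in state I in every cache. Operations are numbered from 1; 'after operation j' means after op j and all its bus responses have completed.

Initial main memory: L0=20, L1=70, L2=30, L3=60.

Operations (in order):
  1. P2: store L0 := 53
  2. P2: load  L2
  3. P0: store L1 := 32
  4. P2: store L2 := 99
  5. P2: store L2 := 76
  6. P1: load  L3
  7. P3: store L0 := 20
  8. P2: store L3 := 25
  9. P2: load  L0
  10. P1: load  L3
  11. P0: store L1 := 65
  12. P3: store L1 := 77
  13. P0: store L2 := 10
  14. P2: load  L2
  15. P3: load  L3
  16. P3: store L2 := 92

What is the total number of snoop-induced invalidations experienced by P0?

[1] P2: store L0 := 53 | P0:I, P1:I, P2:M(53), P3:I | bus: BusRdX
[2] P2: load  L2 | P0:I, P1:I, P2:E(30), P3:I | bus: BusRd
[3] P0: store L1 := 32 | P0:M(32), P1:I, P2:I, P3:I | bus: BusRdX
[4] P2: store L2 := 99 | P0:I, P1:I, P2:M(99), P3:I | bus: none
[5] P2: store L2 := 76 | P0:I, P1:I, P2:M(76), P3:I | bus: none
[6] P1: load  L3 | P0:I, P1:E(60), P2:I, P3:I | bus: BusRd
[7] P3: store L0 := 20 | P0:I, P1:I, P2:I, P3:M(20) | bus: BusRdX,Flush
[8] P2: store L3 := 25 | P0:I, P1:I, P2:M(25), P3:I | bus: BusRdX
[9] P2: load  L0 | P0:I, P1:I, P2:S(20), P3:S(20) | bus: BusRd,Flush
[10] P1: load  L3 | P0:I, P1:S(25), P2:S(25), P3:I | bus: BusRd,Flush
[11] P0: store L1 := 65 | P0:M(65), P1:I, P2:I, P3:I | bus: none
[12] P3: store L1 := 77 | P0:I, P1:I, P2:I, P3:M(77) | bus: BusRdX,Flush
[13] P0: store L2 := 10 | P0:M(10), P1:I, P2:I, P3:I | bus: BusRdX,Flush
[14] P2: load  L2 | P0:S(10), P1:I, P2:S(10), P3:I | bus: BusRd,Flush
[15] P3: load  L3 | P0:I, P1:S(25), P2:S(25), P3:S(25) | bus: BusRd
[16] P3: store L2 := 92 | P0:I, P1:I, P2:I, P3:M(92) | bus: BusRdX

invalidations = 2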